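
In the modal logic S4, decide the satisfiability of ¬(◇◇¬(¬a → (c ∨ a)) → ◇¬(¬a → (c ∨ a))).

Unsatisfiable

1. ¬(◇◇¬(¬a → (c ∨ a)) → ◇¬(¬a → (c ∨ a))), w0
2. ◇◇¬(¬a → (c ∨ a)), w0
3. ¬◇¬(¬a → (c ∨ a)), w0
4. ¬a → (c ∨ a), w0
5. c ∨ a, w0
6. a, w0
7. ◇¬(¬a → (c ∨ a)), w1
8. ¬a → (c ∨ a), w1
9. c ∨ a, w1
10. a, w1
11. ¬(¬a → (c ∨ a)), w2
12. ¬a, w2
13. ¬(c ∨ a), w2
14. ¬c, w2
15. ¬a → (c ∨ a), w2
16. c ∨ a, w2
17. a, w2
Accessibility: w0Rw0, w0Rw1, w0Rw2, w1Rw1, w1Rw2, w2Rw2
Branch closes: a and ¬a both at w2.
(One branch shown.) All branches close.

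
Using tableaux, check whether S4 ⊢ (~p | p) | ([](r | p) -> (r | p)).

Tableau for the negation ~((~p | p) | ([](r | p) -> (r | p))):
1. ~((~p | p) | ([](r | p) -> (r | p))), 0
2. ~(~p | p), 0
3. ~([](r | p) -> (r | p)), 0
4. p, 0
5. ~p, 0
Accessibility: 0R0
Branch closes: p and ~p both at 0.
All branches of the negation close; one closing branch shown above.

Valid in S4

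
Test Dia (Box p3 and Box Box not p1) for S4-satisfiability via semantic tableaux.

1. Dia (Box p3 and Box Box not p1), u
2. Box p3 and Box Box not p1, v
3. Box p3, v
4. Box Box not p1, v
5. p3, v
6. Box not p1, v
7. not p1, v
Accessibility: uRu, uRv, vRv

Satisfiable (open branch found)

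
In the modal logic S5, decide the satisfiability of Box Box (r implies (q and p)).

1. Box Box (r implies (q and p)), 0
2. Box (r implies (q and p)), 0   [Box-rule on 1 via 0R0]
3. r implies (q and p), 0   [Box-rule on 2 via 0R0]
4. q and p, 0   [implies-rule on 3 (branches; this branch)]
5. q, 0   [and-rule on 4]
6. p, 0   [and-rule on 4]
Accessibility: 0R0

Satisfiable (open branch found)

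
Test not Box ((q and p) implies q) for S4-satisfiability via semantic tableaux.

1. not Box ((q and p) implies q), u
2. not ((q and p) implies q), v
3. q and p, v
4. not q, v
5. q, v
6. p, v
Accessibility: uRu, uRv, vRv
Branch closes: q and not q both at v.
(One branch shown.) All branches close.

Unsatisfiable (every branch closes)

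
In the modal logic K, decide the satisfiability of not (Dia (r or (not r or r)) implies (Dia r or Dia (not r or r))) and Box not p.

Unsatisfiable (every branch closes)

1. not (Dia (r or (not r or r)) implies (Dia r or Dia (not r or r))) and Box not p, u
2. not (Dia (r or (not r or r)) implies (Dia r or Dia (not r or r))), u
3. Box not p, u
4. Dia (r or (not r or r)), u
5. not (Dia r or Dia (not r or r)), u
6. not Dia r, u
7. not Dia (not r or r), u
8. r or (not r or r), v
9. not p, v
10. not r, v
11. not (not r or r), v
12. r, v
Accessibility: uRv
Branch closes: r and not r both at v.
All branches of the tableau close; one closing branch shown above.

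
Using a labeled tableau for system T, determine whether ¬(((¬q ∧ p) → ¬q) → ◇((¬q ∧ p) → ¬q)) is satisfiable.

1. ¬(((¬q ∧ p) → ¬q) → ◇((¬q ∧ p) → ¬q)), w0
2. (¬q ∧ p) → ¬q, w0
3. ¬◇((¬q ∧ p) → ¬q), w0
4. ¬((¬q ∧ p) → ¬q), w0
5. ¬q ∧ p, w0
6. q, w0
7. ¬q, w0
8. p, w0
Accessibility: w0Rw0
Branch closes: q and ¬q both at w0.
Every branch closes; the branch above is one of them.

Unsatisfiable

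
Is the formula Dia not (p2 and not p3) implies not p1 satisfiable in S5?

1. Dia not (p2 and not p3) implies not p1, w0
2. not p1, w0
Accessibility: w0Rw0

Satisfiable (open branch found)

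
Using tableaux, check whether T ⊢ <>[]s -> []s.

Tableau for the negation ~(<>[]s -> []s):
1. ~(<>[]s -> []s), w0
2. <>[]s, w0
3. ~[]s, w0
4. []s, w1
5. s, w1
6. ~s, w2
Accessibility: w0Rw0, w0Rw1, w0Rw2, w1Rw1, w2Rw2
The negation has an open branch (countermodel exists).

No, not valid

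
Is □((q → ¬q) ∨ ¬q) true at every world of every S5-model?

No, not valid

Tableau for the negation ¬□((q → ¬q) ∨ ¬q):
1. ¬□((q → ¬q) ∨ ¬q), 0
2. ¬((q → ¬q) ∨ ¬q), 1   [¬□-rule on 1: fresh world 1, 0R1]
3. ¬(q → ¬q), 1   [¬∨-rule on 2]
4. q, 1   [¬∨-rule on 2]
Accessibility: 0R0, 0R1, 1R0, 1R1
The negation has an open branch (countermodel exists).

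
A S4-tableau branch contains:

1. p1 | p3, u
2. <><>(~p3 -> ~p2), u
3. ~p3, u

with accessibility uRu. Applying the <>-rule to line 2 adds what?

a fresh world v with uRv, and <>(~p3 -> ~p2) at v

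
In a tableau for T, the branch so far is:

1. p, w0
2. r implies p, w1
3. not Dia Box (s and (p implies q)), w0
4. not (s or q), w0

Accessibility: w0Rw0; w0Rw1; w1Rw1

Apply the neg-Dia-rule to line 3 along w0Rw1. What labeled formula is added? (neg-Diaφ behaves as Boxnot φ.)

neg-Diaφ behaves as Boxnot φ: propagate the negated body to each accessible world.

not Box (s and (p implies q)), w1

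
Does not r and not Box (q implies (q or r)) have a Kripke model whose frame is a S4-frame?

1. not r and not Box (q implies (q or r)), w0
2. not r, w0   [and-rule on 1]
3. not Box (q implies (q or r)), w0   [and-rule on 1]
4. not (q implies (q or r)), w1   [neg-Box-rule on 3: fresh world w1, w0Rw1]
5. q, w1   [neg-implies-rule on 4]
6. not (q or r), w1   [neg-implies-rule on 4]
7. not q, w1   [neg-or-rule on 6]
8. not r, w1   [neg-or-rule on 6]
Accessibility: w0Rw0, w0Rw1, w1Rw1
Branch closes: q and not q both at w1.
(One branch shown.) All branches close.

No, unsatisfiable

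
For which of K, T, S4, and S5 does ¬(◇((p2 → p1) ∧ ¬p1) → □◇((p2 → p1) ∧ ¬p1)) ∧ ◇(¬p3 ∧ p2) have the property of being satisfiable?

S5-tableau for the formula:
1. ¬(◇((p2 → p1) ∧ ¬p1) → □◇((p2 → p1) ∧ ¬p1)) ∧ ◇(¬p3 ∧ p2), w0
2. ¬(◇((p2 → p1) ∧ ¬p1) → □◇((p2 → p1) ∧ ¬p1)), w0
3. ◇(¬p3 ∧ p2), w0
4. ◇((p2 → p1) ∧ ¬p1), w0
5. ¬□◇((p2 → p1) ∧ ¬p1), w0
6. ¬p3 ∧ p2, w1
7. ¬p3, w1
8. p2, w1
9. (p2 → p1) ∧ ¬p1, w2
10. p2 → p1, w2
11. ¬p1, w2
12. ¬p2, w2
13. ¬◇((p2 → p1) ∧ ¬p1), w3
14. ¬((p2 → p1) ∧ ¬p1), w0
15. ¬((p2 → p1) ∧ ¬p1), w1
16. ¬((p2 → p1) ∧ ¬p1), w2
17. ¬((p2 → p1) ∧ ¬p1), w3
18. ¬(p2 → p1), w0
19. p2, w0
20. ¬p1, w0
21. ¬(p2 → p1), w1
22. ¬p1, w1
23. ¬(p2 → p1), w2
24. p2, w2
Accessibility: w0Rw0, w0Rw1, w0Rw2, w0Rw3, w1Rw0, w1Rw1, w1Rw2, w1Rw3, w2Rw0, w2Rw1, w2Rw2, w2Rw3, w3Rw0, w3Rw1, w3Rw2, w3Rw3
Branch closes: p2 and ¬p2 both at w2.
Every branch closes (one shown): unsatisfiable in S5.
S4-tableau for the formula:
1. ¬(◇((p2 → p1) ∧ ¬p1) → □◇((p2 → p1) ∧ ¬p1)) ∧ ◇(¬p3 ∧ p2), w0
2. ¬(◇((p2 → p1) ∧ ¬p1) → □◇((p2 → p1) ∧ ¬p1)), w0
3. ◇(¬p3 ∧ p2), w0
4. ◇((p2 → p1) ∧ ¬p1), w0
5. ¬□◇((p2 → p1) ∧ ¬p1), w0
6. ¬p3 ∧ p2, w1
7. ¬p3, w1
8. p2, w1
9. (p2 → p1) ∧ ¬p1, w2
10. p2 → p1, w2
11. ¬p1, w2
12. ¬p2, w2
13. ¬◇((p2 → p1) ∧ ¬p1), w3
14. ¬((p2 → p1) ∧ ¬p1), w3
15. p1, w3
Accessibility: w0Rw0, w0Rw1, w0Rw2, w0Rw3, w1Rw1, w2Rw2, w3Rw3
Complete open branch: satisfiable in S4, hence also in K, T (this S4-model is also a K-model and a T-model).

K, T, S4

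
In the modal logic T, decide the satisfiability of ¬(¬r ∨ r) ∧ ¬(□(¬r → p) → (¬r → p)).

Unsatisfiable

1. ¬(¬r ∨ r) ∧ ¬(□(¬r → p) → (¬r → p)), 0
2. ¬(¬r ∨ r), 0
3. ¬(□(¬r → p) → (¬r → p)), 0
4. r, 0
5. ¬r, 0
Accessibility: 0R0
Branch closes: r and ¬r both at 0.
All branches of the tableau close; one closing branch shown above.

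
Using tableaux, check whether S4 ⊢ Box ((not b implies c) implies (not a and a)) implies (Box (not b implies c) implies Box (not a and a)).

Yes, valid

Tableau for the negation not (Box ((not b implies c) implies (not a and a)) implies (Box (not b implies c) implies Box (not a and a))):
1. not (Box ((not b implies c) implies (not a and a)) implies (Box (not b implies c) implies Box (not a and a))), w0
2. Box ((not b implies c) implies (not a and a)), w0   [neg-implies-rule on 1]
3. not (Box (not b implies c) implies Box (not a and a)), w0   [neg-implies-rule on 1]
4. Box (not b implies c), w0   [neg-implies-rule on 3]
5. not Box (not a and a), w0   [neg-implies-rule on 3]
6. (not b implies c) implies (not a and a), w0   [Box-rule on 2 via w0Rw0]
7. not b implies c, w0   [Box-rule on 4 via w0Rw0]
8. not (not b implies c), w0   [implies-rule on 6 (branches; this branch)]
9. not b, w0   [neg-implies-rule on 8]
10. not c, w0   [neg-implies-rule on 8]
11. c, w0   [implies-rule on 7 (branches; this branch)]
Accessibility: w0Rw0
Branch closes: c and not c both at w0.
Every branch of the negation's tableau closes; the branch above is one of them.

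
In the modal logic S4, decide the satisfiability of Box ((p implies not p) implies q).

1. Box ((p implies not p) implies q), 0
2. (p implies not p) implies q, 0
3. q, 0
Accessibility: 0R0

Satisfiable (open branch found)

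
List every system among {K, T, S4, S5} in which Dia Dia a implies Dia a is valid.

S4, S5

S4-tableau for the negation not (Dia Dia a implies Dia a):
1. not (Dia Dia a implies Dia a), w0
2. Dia Dia a, w0   [neg-implies-rule on 1]
3. not Dia a, w0   [neg-implies-rule on 1]
4. not a, w0   [neg-Dia-rule on 3 via w0Rw0]
5. Dia a, w1   [Dia-rule on 2: fresh world w1, w0Rw1]
6. not a, w1   [neg-Dia-rule on 3 via w0Rw1]
7. a, w2   [Dia-rule on 5: fresh world w2, w1Rw2]
8. not a, w2   [neg-Dia-rule on 3 via w0Rw2]
Accessibility: w0Rw0, w0Rw1, w0Rw2, w1Rw1, w1Rw2, w2Rw2
Branch closes: a and not a both at w2.
Every branch closes (one shown): valid in S4, hence also in S5 (every theorem of S4 is a theorem of S5).
T-tableau for the negation not (Dia Dia a implies Dia a):
1. not (Dia Dia a implies Dia a), w0
2. Dia Dia a, w0   [neg-implies-rule on 1]
3. not Dia a, w0   [neg-implies-rule on 1]
4. not a, w0   [neg-Dia-rule on 3 via w0Rw0]
5. Dia a, w1   [Dia-rule on 2: fresh world w1, w0Rw1]
6. not a, w1   [neg-Dia-rule on 3 via w0Rw1]
7. a, w2   [Dia-rule on 5: fresh world w2, w1Rw2]
Accessibility: w0Rw0, w0Rw1, w1Rw1, w1Rw2, w2Rw2
Complete open branch: countermodel on a T-frame, so not valid in T, nor in K (the same frame is also a K-frame).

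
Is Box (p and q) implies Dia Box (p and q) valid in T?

Yes, valid

Tableau for the negation not (Box (p and q) implies Dia Box (p and q)):
1. not (Box (p and q) implies Dia Box (p and q)), w0
2. Box (p and q), w0
3. not Dia Box (p and q), w0
4. p and q, w0
5. p, w0
6. q, w0
7. not Box (p and q), w0
8. not (p and q), w1
9. p and q, w1
10. p, w1
11. q, w1
12. not Box (p and q), w1
13. not q, w1
Accessibility: w0Rw0, w0Rw1, w1Rw1
Branch closes: q and not q both at w1.
Every branch of the negation's tableau closes; the branch above is one of them.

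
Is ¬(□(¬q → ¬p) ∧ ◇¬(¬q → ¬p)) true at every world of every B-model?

Tableau for the negation □(¬q → ¬p) ∧ ◇¬(¬q → ¬p):
1. □(¬q → ¬p) ∧ ◇¬(¬q → ¬p), w0
2. □(¬q → ¬p), w0
3. ◇¬(¬q → ¬p), w0
4. ¬q → ¬p, w0
5. ¬p, w0
6. ¬(¬q → ¬p), w1
7. ¬q, w1
8. p, w1
9. ¬q → ¬p, w1
10. ¬p, w1
Accessibility: w0Rw0, w0Rw1, w1Rw0, w1Rw1
Branch closes: p and ¬p both at w1.
All branches of the negation close; one closing branch shown above.

Valid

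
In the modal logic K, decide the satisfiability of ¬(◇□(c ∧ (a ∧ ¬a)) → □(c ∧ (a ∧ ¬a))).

Yes, satisfiable

1. ¬(◇□(c ∧ (a ∧ ¬a)) → □(c ∧ (a ∧ ¬a))), u
2. ◇□(c ∧ (a ∧ ¬a)), u
3. ¬□(c ∧ (a ∧ ¬a)), u
4. □(c ∧ (a ∧ ¬a)), v
5. ¬(c ∧ (a ∧ ¬a)), w
6. ¬(a ∧ ¬a), w
7. a, w
Accessibility: uRv, uRw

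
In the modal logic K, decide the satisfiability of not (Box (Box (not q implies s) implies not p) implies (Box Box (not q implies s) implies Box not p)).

Unsatisfiable

1. not (Box (Box (not q implies s) implies not p) implies (Box Box (not q implies s) implies Box not p)), 0
2. Box (Box (not q implies s) implies not p), 0
3. not (Box Box (not q implies s) implies Box not p), 0
4. Box Box (not q implies s), 0
5. not Box not p, 0
6. p, 1
7. Box (not q implies s) implies not p, 1
8. Box (not q implies s), 1
9. not Box (not q implies s), 1
10. not (not q implies s), 2
11. not q, 2
12. not s, 2
13. not q implies s, 2
14. s, 2
Accessibility: 0R1, 1R2
Branch closes: s and not s both at 2.
(One branch shown.) All branches close.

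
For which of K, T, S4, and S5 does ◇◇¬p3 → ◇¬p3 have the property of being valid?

S4, S5

T-tableau for the negation ¬(◇◇¬p3 → ◇¬p3):
1. ¬(◇◇¬p3 → ◇¬p3), 0
2. ◇◇¬p3, 0   [¬→-rule on 1]
3. ¬◇¬p3, 0   [¬→-rule on 1]
4. p3, 0   [¬◇-rule on 3 via 0R0]
5. ◇¬p3, 1   [◇-rule on 2: fresh world 1, 0R1]
6. p3, 1   [¬◇-rule on 3 via 0R1]
7. ¬p3, 2   [◇-rule on 5: fresh world 2, 1R2]
Accessibility: 0R0, 0R1, 1R1, 1R2, 2R2
Complete open branch: countermodel on a T-frame, so not valid in T, nor in K (the same frame is also a K-frame).
S4-tableau for the negation ¬(◇◇¬p3 → ◇¬p3):
1. ¬(◇◇¬p3 → ◇¬p3), 0
2. ◇◇¬p3, 0   [¬→-rule on 1]
3. ¬◇¬p3, 0   [¬→-rule on 1]
4. p3, 0   [¬◇-rule on 3 via 0R0]
5. ◇¬p3, 1   [◇-rule on 2: fresh world 1, 0R1]
6. p3, 1   [¬◇-rule on 3 via 0R1]
7. ¬p3, 2   [◇-rule on 5: fresh world 2, 1R2]
8. p3, 2   [¬◇-rule on 3 via 0R2]
Accessibility: 0R0, 0R1, 0R2, 1R1, 1R2, 2R2
Branch closes: p3 and ¬p3 both at 2.
Every branch closes (one shown): valid in S4, hence also in S5 (every theorem of S4 is a theorem of S5).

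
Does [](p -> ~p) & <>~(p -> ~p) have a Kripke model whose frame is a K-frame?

1. [](p -> ~p) & <>~(p -> ~p), u
2. [](p -> ~p), u
3. <>~(p -> ~p), u
4. ~(p -> ~p), v
5. p, v
6. p -> ~p, v
7. ~p, v
Accessibility: uRv
Branch closes: p and ~p both at v.
All branches of the tableau close; one closing branch shown above.

No, unsatisfiable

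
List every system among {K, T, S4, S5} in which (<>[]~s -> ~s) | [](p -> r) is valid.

S5-tableau for the negation ~((<>[]~s -> ~s) | [](p -> r)):
1. ~((<>[]~s -> ~s) | [](p -> r)), 0
2. ~(<>[]~s -> ~s), 0
3. ~[](p -> r), 0
4. <>[]~s, 0
5. s, 0
6. ~(p -> r), 1
7. p, 1
8. ~r, 1
9. []~s, 2
10. ~s, 0
Accessibility: 0R0, 0R1, 0R2, 1R0, 1R1, 1R2, 2R0, 2R1, 2R2
Branch closes: s and ~s both at 0.
Every branch closes (one shown): valid in S5.
S4-tableau for the negation ~((<>[]~s -> ~s) | [](p -> r)):
1. ~((<>[]~s -> ~s) | [](p -> r)), 0
2. ~(<>[]~s -> ~s), 0
3. ~[](p -> r), 0
4. <>[]~s, 0
5. s, 0
6. ~(p -> r), 1
7. p, 1
8. ~r, 1
9. []~s, 2
10. ~s, 2
Accessibility: 0R0, 0R1, 0R2, 1R1, 2R2
Complete open branch: countermodel on an S4-frame, so not valid in S4, nor in K, T (the same frame is also a K-frame and a T-frame).

S5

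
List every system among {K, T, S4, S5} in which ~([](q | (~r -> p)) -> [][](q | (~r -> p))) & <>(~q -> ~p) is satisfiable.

K, T

T-tableau for the formula:
1. ~([](q | (~r -> p)) -> [][](q | (~r -> p))) & <>(~q -> ~p), w0
2. ~([](q | (~r -> p)) -> [][](q | (~r -> p))), w0
3. <>(~q -> ~p), w0
4. [](q | (~r -> p)), w0
5. ~[][](q | (~r -> p)), w0
6. q | (~r -> p), w0
7. ~r -> p, w0
8. p, w0
9. ~q -> ~p, w1
10. q | (~r -> p), w1
11. ~p, w1
12. ~r -> p, w1
13. r, w1
14. ~[](q | (~r -> p)), w2
15. q | (~r -> p), w2
16. ~r -> p, w2
17. p, w2
18. ~(q | (~r -> p)), w3
19. ~q, w3
20. ~(~r -> p), w3
21. ~r, w3
22. ~p, w3
Accessibility: w0Rw0, w0Rw1, w0Rw2, w1Rw1, w2Rw2, w2Rw3, w3Rw3
Complete open branch: satisfiable in T, hence also in K (this T-model is also a K-model).
S4-tableau for the formula:
1. ~([](q | (~r -> p)) -> [][](q | (~r -> p))) & <>(~q -> ~p), w0
2. ~([](q | (~r -> p)) -> [][](q | (~r -> p))), w0
3. <>(~q -> ~p), w0
4. [](q | (~r -> p)), w0
5. ~[][](q | (~r -> p)), w0
6. q | (~r -> p), w0
7. ~r -> p, w0
8. p, w0
9. ~q -> ~p, w1
10. q | (~r -> p), w1
11. ~p, w1
12. ~r -> p, w1
13. r, w1
14. ~[](q | (~r -> p)), w2
15. q | (~r -> p), w2
16. ~r -> p, w2
17. p, w2
18. ~(q | (~r -> p)), w3
19. ~q, w3
20. ~(~r -> p), w3
21. ~r, w3
22. ~p, w3
23. q | (~r -> p), w3
24. ~r -> p, w3
25. p, w3
Accessibility: w0Rw0, w0Rw1, w0Rw2, w0Rw3, w1Rw1, w2Rw2, w2Rw3, w3Rw3
Branch closes: p and ~p both at w3.
Every branch closes (one shown): unsatisfiable in S4, hence also in S5 (every S5-frame is an S4-frame).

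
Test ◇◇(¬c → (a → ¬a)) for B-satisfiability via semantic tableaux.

1. ◇◇(¬c → (a → ¬a)), 0
2. ◇(¬c → (a → ¬a)), 1
3. ¬c → (a → ¬a), 2
4. a → ¬a, 2
5. ¬a, 2
Accessibility: 0R0, 0R1, 1R0, 1R1, 1R2, 2R1, 2R2

Satisfiable (open branch found)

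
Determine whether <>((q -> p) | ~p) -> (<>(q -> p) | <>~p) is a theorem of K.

Tableau for the negation ~(<>((q -> p) | ~p) -> (<>(q -> p) | <>~p)):
1. ~(<>((q -> p) | ~p) -> (<>(q -> p) | <>~p)), u
2. <>((q -> p) | ~p), u   [~->-rule on 1]
3. ~(<>(q -> p) | <>~p), u   [~->-rule on 1]
4. ~<>(q -> p), u   [~|-rule on 3]
5. ~<>~p, u   [~|-rule on 3]
6. (q -> p) | ~p, v   [<>-rule on 2: fresh world v, uRv]
7. ~(q -> p), v   [~<>-rule on 4 via uRv]
8. q, v   [~->-rule on 7]
9. ~p, v   [~->-rule on 7]
10. p, v   [~<>-rule on 5 via uRv]
Accessibility: uRv
Branch closes: p and ~p both at v.
All branches of the negation close; one closing branch shown above.

Valid in K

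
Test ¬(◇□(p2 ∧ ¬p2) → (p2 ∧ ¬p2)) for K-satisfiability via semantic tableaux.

Satisfiable (open branch found)

1. ¬(◇□(p2 ∧ ¬p2) → (p2 ∧ ¬p2)), u
2. ◇□(p2 ∧ ¬p2), u   [¬→-rule on 1]
3. ¬(p2 ∧ ¬p2), u   [¬→-rule on 1]
4. p2, u   [¬∧-rule on 3 (branches; this branch)]
5. □(p2 ∧ ¬p2), v   [◇-rule on 2: fresh world v, uRv]
Accessibility: uRv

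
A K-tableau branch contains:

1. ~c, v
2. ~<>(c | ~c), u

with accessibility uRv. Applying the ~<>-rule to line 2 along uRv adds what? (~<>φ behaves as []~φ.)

~(c | ~c), v

~<>φ behaves as []~φ: propagate the negated body to each accessible world.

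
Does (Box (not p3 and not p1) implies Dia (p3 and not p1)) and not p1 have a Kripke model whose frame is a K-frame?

Yes, satisfiable

1. (Box (not p3 and not p1) implies Dia (p3 and not p1)) and not p1, u
2. Box (not p3 and not p1) implies Dia (p3 and not p1), u   [and-rule on 1]
3. not p1, u   [and-rule on 1]
4. Dia (p3 and not p1), u   [implies-rule on 2 (branches; this branch)]
5. p3 and not p1, v   [Dia-rule on 4: fresh world v, uRv]
6. p3, v   [and-rule on 5]
7. not p1, v   [and-rule on 5]
Accessibility: uRv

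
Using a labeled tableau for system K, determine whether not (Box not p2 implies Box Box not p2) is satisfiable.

Satisfiable (open branch found)

1. not (Box not p2 implies Box Box not p2), 0
2. Box not p2, 0
3. not Box Box not p2, 0
4. not Box not p2, 1
5. not p2, 1
6. p2, 2
Accessibility: 0R1, 1R2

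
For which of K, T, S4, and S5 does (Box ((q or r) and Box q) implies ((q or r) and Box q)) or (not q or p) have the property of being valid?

T, S4, S5

T-tableau for the negation not ((Box ((q or r) and Box q) implies ((q or r) and Box q)) or (not q or p)):
1. not ((Box ((q or r) and Box q) implies ((q or r) and Box q)) or (not q or p)), u
2. not (Box ((q or r) and Box q) implies ((q or r) and Box q)), u
3. not (not q or p), u
4. Box ((q or r) and Box q), u
5. not ((q or r) and Box q), u
6. q, u
7. not p, u
8. (q or r) and Box q, u
9. q or r, u
10. Box q, u
11. not Box q, u
12. r, u
13. not q, v
14. (q or r) and Box q, v
15. q or r, v
16. Box q, v
17. q, v
Accessibility: uRu, uRv, vRv
Branch closes: q and not q both at v.
Every branch closes (one shown): valid in T, hence also in S4, S5 (every theorem of T is a theorem of S4 and S5).
K-tableau for the negation not ((Box ((q or r) and Box q) implies ((q or r) and Box q)) or (not q or p)):
1. not ((Box ((q or r) and Box q) implies ((q or r) and Box q)) or (not q or p)), u
2. not (Box ((q or r) and Box q) implies ((q or r) and Box q)), u
3. not (not q or p), u
4. Box ((q or r) and Box q), u
5. not ((q or r) and Box q), u
6. q, u
7. not p, u
8. not Box q, u
9. not q, v
10. (q or r) and Box q, v
11. q or r, v
12. Box q, v
13. r, v
Accessibility: uRv
Complete open branch: countermodel on a K-frame, so not valid in K.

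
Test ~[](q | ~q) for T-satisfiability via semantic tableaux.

Unsatisfiable

1. ~[](q | ~q), 0
2. ~(q | ~q), 1   [~[]-rule on 1: fresh world 1, 0R1]
3. ~q, 1   [~|-rule on 2]
4. q, 1   [~|-rule on 2]
Accessibility: 0R0, 0R1, 1R1
Branch closes: q and ~q both at 1.
Every branch closes; the branch above is one of them.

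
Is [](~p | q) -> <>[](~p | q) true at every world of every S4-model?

Valid

Tableau for the negation ~([](~p | q) -> <>[](~p | q)):
1. ~([](~p | q) -> <>[](~p | q)), w0
2. [](~p | q), w0
3. ~<>[](~p | q), w0
4. ~p | q, w0
5. ~[](~p | q), w0
6. q, w0
7. ~(~p | q), w1
8. p, w1
9. ~q, w1
10. ~p | q, w1
11. ~[](~p | q), w1
12. q, w1
Accessibility: w0Rw0, w0Rw1, w1Rw1
Branch closes: q and ~q both at w1.
All branches of the negation close; one closing branch shown above.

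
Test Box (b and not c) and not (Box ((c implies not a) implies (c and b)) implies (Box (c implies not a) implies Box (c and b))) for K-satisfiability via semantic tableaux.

1. Box (b and not c) and not (Box ((c implies not a) implies (c and b)) implies (Box (c implies not a) implies Box (c and b))), u
2. Box (b and not c), u
3. not (Box ((c implies not a) implies (c and b)) implies (Box (c implies not a) implies Box (c and b))), u
4. Box ((c implies not a) implies (c and b)), u
5. not (Box (c implies not a) implies Box (c and b)), u
6. Box (c implies not a), u
7. not Box (c and b), u
8. not (c and b), v
9. b and not c, v
10. b, v
11. not c, v
12. (c implies not a) implies (c and b), v
13. c implies not a, v
14. c and b, v
15. c, v
Accessibility: uRv
Branch closes: c and not c both at v.
All branches of the tableau close; one closing branch shown above.

Unsatisfiable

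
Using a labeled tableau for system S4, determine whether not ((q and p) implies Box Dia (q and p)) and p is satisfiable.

1. not ((q and p) implies Box Dia (q and p)) and p, 0
2. not ((q and p) implies Box Dia (q and p)), 0
3. p, 0
4. q and p, 0
5. not Box Dia (q and p), 0
6. q, 0
7. not Dia (q and p), 1
8. not (q and p), 1
9. not p, 1
Accessibility: 0R0, 0R1, 1R1

Yes, satisfiable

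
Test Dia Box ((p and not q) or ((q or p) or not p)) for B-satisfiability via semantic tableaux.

Yes, satisfiable

1. Dia Box ((p and not q) or ((q or p) or not p)), 0
2. Box ((p and not q) or ((q or p) or not p)), 1
3. (p and not q) or ((q or p) or not p), 0
4. (p and not q) or ((q or p) or not p), 1
5. (q or p) or not p, 0
6. (q or p) or not p, 1
7. not p, 0
8. not p, 1
Accessibility: 0R0, 0R1, 1R0, 1R1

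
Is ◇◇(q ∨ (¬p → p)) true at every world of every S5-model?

Tableau for the negation ¬◇◇(q ∨ (¬p → p)):
1. ¬◇◇(q ∨ (¬p → p)), 0
2. ¬◇(q ∨ (¬p → p)), 0
3. ¬(q ∨ (¬p → p)), 0
4. ¬q, 0
5. ¬(¬p → p), 0
6. ¬p, 0
Accessibility: 0R0
The negation has an open branch (countermodel exists).

Invalid (countermodel exists)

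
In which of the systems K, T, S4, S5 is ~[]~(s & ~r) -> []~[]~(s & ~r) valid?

S5-tableau for the negation ~(~[]~(s & ~r) -> []~[]~(s & ~r)):
1. ~(~[]~(s & ~r) -> []~[]~(s & ~r)), 0
2. ~[]~(s & ~r), 0
3. ~[]~[]~(s & ~r), 0
4. s & ~r, 1
5. s, 1
6. ~r, 1
7. []~(s & ~r), 2
8. ~(s & ~r), 0
9. ~(s & ~r), 1
10. ~(s & ~r), 2
11. r, 0
12. r, 1
Accessibility: 0R0, 0R1, 0R2, 1R0, 1R1, 1R2, 2R0, 2R1, 2R2
Branch closes: r and ~r both at 1.
Every branch closes (one shown): valid in S5.
S4-tableau for the negation ~(~[]~(s & ~r) -> []~[]~(s & ~r)):
1. ~(~[]~(s & ~r) -> []~[]~(s & ~r)), 0
2. ~[]~(s & ~r), 0
3. ~[]~[]~(s & ~r), 0
4. s & ~r, 1
5. s, 1
6. ~r, 1
7. []~(s & ~r), 2
8. ~(s & ~r), 2
9. r, 2
Accessibility: 0R0, 0R1, 0R2, 1R1, 2R2
Complete open branch: countermodel on an S4-frame, so not valid in S4, nor in K, T (the same frame is also a K-frame and a T-frame).

S5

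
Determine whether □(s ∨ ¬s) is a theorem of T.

Valid in T

Tableau for the negation ¬□(s ∨ ¬s):
1. ¬□(s ∨ ¬s), u
2. ¬(s ∨ ¬s), v
3. ¬s, v
4. s, v
Accessibility: uRu, uRv, vRv
Branch closes: s and ¬s both at v.
Every branch of the negation's tableau closes; the branch above is one of them.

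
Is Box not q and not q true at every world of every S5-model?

No, not valid

Tableau for the negation not (Box not q and not q):
1. not (Box not q and not q), u
2. q, u   [neg-and-rule on 1 (branches; this branch)]
Accessibility: uRu
The negation has an open branch (countermodel exists).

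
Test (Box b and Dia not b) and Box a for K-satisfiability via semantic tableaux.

1. (Box b and Dia not b) and Box a, u
2. Box b and Dia not b, u
3. Box a, u
4. Box b, u
5. Dia not b, u
6. not b, v
7. a, v
8. b, v
Accessibility: uRv
Branch closes: b and not b both at v.
Every branch closes; the branch above is one of them.

Unsatisfiable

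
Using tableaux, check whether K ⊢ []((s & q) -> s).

Tableau for the negation ~[]((s & q) -> s):
1. ~[]((s & q) -> s), 0
2. ~((s & q) -> s), 1
3. s & q, 1
4. ~s, 1
5. s, 1
6. q, 1
Accessibility: 0R1
Branch closes: s and ~s both at 1.
All branches of the negation close; one closing branch shown above.

Valid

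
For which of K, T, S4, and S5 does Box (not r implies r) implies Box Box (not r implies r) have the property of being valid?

S4-tableau for the negation not (Box (not r implies r) implies Box Box (not r implies r)):
1. not (Box (not r implies r) implies Box Box (not r implies r)), u
2. Box (not r implies r), u   [neg-implies-rule on 1]
3. not Box Box (not r implies r), u   [neg-implies-rule on 1]
4. not r implies r, u   [Box-rule on 2 via uRu]
5. r, u   [implies-rule on 4 (branches; this branch)]
6. not Box (not r implies r), v   [neg-Box-rule on 3: fresh world v, uRv]
7. not r implies r, v   [Box-rule on 2 via uRv]
8. r, v   [implies-rule on 7 (branches; this branch)]
9. not (not r implies r), w   [neg-Box-rule on 6: fresh world w, vRw]
10. not r, w   [neg-implies-rule on 9]
11. not r implies r, w   [Box-rule on 2 via uRw]
12. r, w   [implies-rule on 11 (branches; this branch)]
Accessibility: uRu, uRv, uRw, vRv, vRw, wRw
Branch closes: r and not r both at w.
Every branch closes (one shown): valid in S4, hence also in S5 (every theorem of S4 is a theorem of S5).
T-tableau for the negation not (Box (not r implies r) implies Box Box (not r implies r)):
1. not (Box (not r implies r) implies Box Box (not r implies r)), u
2. Box (not r implies r), u   [neg-implies-rule on 1]
3. not Box Box (not r implies r), u   [neg-implies-rule on 1]
4. not r implies r, u   [Box-rule on 2 via uRu]
5. r, u   [implies-rule on 4 (branches; this branch)]
6. not Box (not r implies r), v   [neg-Box-rule on 3: fresh world v, uRv]
7. not r implies r, v   [Box-rule on 2 via uRv]
8. r, v   [implies-rule on 7 (branches; this branch)]
9. not (not r implies r), w   [neg-Box-rule on 6: fresh world w, vRw]
10. not r, w   [neg-implies-rule on 9]
Accessibility: uRu, uRv, vRv, vRw, wRw
Complete open branch: countermodel on a T-frame, so not valid in T, nor in K (the same frame is also a K-frame).

S4, S5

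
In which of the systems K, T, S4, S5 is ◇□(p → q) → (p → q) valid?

S5

S5-tableau for the negation ¬(◇□(p → q) → (p → q)):
1. ¬(◇□(p → q) → (p → q)), w0
2. ◇□(p → q), w0
3. ¬(p → q), w0
4. p, w0
5. ¬q, w0
6. □(p → q), w1
7. p → q, w0
8. p → q, w1
9. q, w0
Accessibility: w0Rw0, w0Rw1, w1Rw0, w1Rw1
Branch closes: q and ¬q both at w0.
Every branch closes (one shown): valid in S5.
S4-tableau for the negation ¬(◇□(p → q) → (p → q)):
1. ¬(◇□(p → q) → (p → q)), w0
2. ◇□(p → q), w0
3. ¬(p → q), w0
4. p, w0
5. ¬q, w0
6. □(p → q), w1
7. p → q, w1
8. q, w1
Accessibility: w0Rw0, w0Rw1, w1Rw1
Complete open branch: countermodel on an S4-frame, so not valid in S4, nor in K, T (the same frame is also a K-frame and a T-frame).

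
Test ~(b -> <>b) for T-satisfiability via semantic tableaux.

No, unsatisfiable

1. ~(b -> <>b), 0
2. b, 0
3. ~<>b, 0
4. ~b, 0
Accessibility: 0R0
Branch closes: b and ~b both at 0.
All branches of the tableau close; one closing branch shown above.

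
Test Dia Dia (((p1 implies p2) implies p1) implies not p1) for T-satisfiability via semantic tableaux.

Satisfiable

1. Dia Dia (((p1 implies p2) implies p1) implies not p1), 0
2. Dia (((p1 implies p2) implies p1) implies not p1), 1
3. ((p1 implies p2) implies p1) implies not p1, 2
4. not p1, 2
Accessibility: 0R0, 0R1, 1R1, 1R2, 2R2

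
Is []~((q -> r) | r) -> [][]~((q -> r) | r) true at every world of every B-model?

Tableau for the negation ~([]~((q -> r) | r) -> [][]~((q -> r) | r)):
1. ~([]~((q -> r) | r) -> [][]~((q -> r) | r)), 0
2. []~((q -> r) | r), 0
3. ~[][]~((q -> r) | r), 0
4. ~((q -> r) | r), 0
5. ~(q -> r), 0
6. ~r, 0
7. q, 0
8. ~[]~((q -> r) | r), 1
9. ~((q -> r) | r), 1
10. ~(q -> r), 1
11. ~r, 1
12. q, 1
13. (q -> r) | r, 2
14. r, 2
Accessibility: 0R0, 0R1, 1R0, 1R1, 1R2, 2R1, 2R2
The negation has an open branch (countermodel exists).

Invalid (countermodel exists)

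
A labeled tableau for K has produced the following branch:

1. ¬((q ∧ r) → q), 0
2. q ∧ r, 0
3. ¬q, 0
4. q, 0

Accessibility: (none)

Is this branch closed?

Closed

Both q and ¬q appear at 0.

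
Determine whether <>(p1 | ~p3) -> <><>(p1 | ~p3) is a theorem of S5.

Tableau for the negation ~(<>(p1 | ~p3) -> <><>(p1 | ~p3)):
1. ~(<>(p1 | ~p3) -> <><>(p1 | ~p3)), 0
2. <>(p1 | ~p3), 0
3. ~<><>(p1 | ~p3), 0
4. ~<>(p1 | ~p3), 0
5. ~(p1 | ~p3), 0
6. ~p1, 0
7. p3, 0
8. p1 | ~p3, 1
9. ~<>(p1 | ~p3), 1
10. ~(p1 | ~p3), 1
11. ~p1, 1
12. p3, 1
13. ~p3, 1
Accessibility: 0R0, 0R1, 1R0, 1R1
Branch closes: p3 and ~p3 both at 1.
All branches of the negation close; one closing branch shown above.

Yes, valid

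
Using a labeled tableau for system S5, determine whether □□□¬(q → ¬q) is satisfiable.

1. □□□¬(q → ¬q), 0
2. □□¬(q → ¬q), 0   [□-rule on 1 via 0R0]
3. □¬(q → ¬q), 0   [□-rule on 2 via 0R0]
4. ¬(q → ¬q), 0   [□-rule on 3 via 0R0]
5. q, 0   [¬→-rule on 4]
Accessibility: 0R0

Satisfiable (open branch found)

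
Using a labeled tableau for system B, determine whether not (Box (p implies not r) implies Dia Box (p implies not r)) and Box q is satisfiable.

1. not (Box (p implies not r) implies Dia Box (p implies not r)) and Box q, w0
2. not (Box (p implies not r) implies Dia Box (p implies not r)), w0
3. Box q, w0
4. Box (p implies not r), w0
5. not Dia Box (p implies not r), w0
6. q, w0
7. p implies not r, w0
8. not Box (p implies not r), w0
9. not r, w0
10. not (p implies not r), w1
11. p, w1
12. r, w1
13. q, w1
14. p implies not r, w1
15. not Box (p implies not r), w1
16. not r, w1
Accessibility: w0Rw0, w0Rw1, w1Rw0, w1Rw1
Branch closes: r and not r both at w1.
All branches of the tableau close; one closing branch shown above.

Unsatisfiable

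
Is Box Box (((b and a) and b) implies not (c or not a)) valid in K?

No, not valid

Tableau for the negation not Box Box (((b and a) and b) implies not (c or not a)):
1. not Box Box (((b and a) and b) implies not (c or not a)), w0
2. not Box (((b and a) and b) implies not (c or not a)), w1
3. not (((b and a) and b) implies not (c or not a)), w2
4. (b and a) and b, w2
5. c or not a, w2
6. b and a, w2
7. b, w2
8. a, w2
9. c, w2
Accessibility: w0Rw1, w1Rw2
The negation has an open branch (countermodel exists).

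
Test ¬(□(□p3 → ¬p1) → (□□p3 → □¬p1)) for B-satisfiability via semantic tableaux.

Unsatisfiable

1. ¬(□(□p3 → ¬p1) → (□□p3 → □¬p1)), w0
2. □(□p3 → ¬p1), w0
3. ¬(□□p3 → □¬p1), w0
4. □□p3, w0
5. ¬□¬p1, w0
6. □p3 → ¬p1, w0
7. □p3, w0
8. p3, w0
9. ¬□p3, w0
10. p1, w1
11. □p3 → ¬p1, w1
12. □p3, w1
13. p3, w1
14. ¬□p3, w1
15. ¬p3, w2
16. □p3 → ¬p1, w2
17. □p3, w2
18. p3, w2
Accessibility: w0Rw0, w0Rw1, w0Rw2, w1Rw0, w1Rw1, w2Rw0, w2Rw2
Branch closes: p3 and ¬p3 both at w2.
All branches of the tableau close; one closing branch shown above.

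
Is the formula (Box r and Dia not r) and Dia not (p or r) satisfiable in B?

Unsatisfiable (every branch closes)

1. (Box r and Dia not r) and Dia not (p or r), u
2. Box r and Dia not r, u
3. Dia not (p or r), u
4. Box r, u
5. Dia not r, u
6. r, u
7. not (p or r), v
8. not p, v
9. not r, v
10. r, v
Accessibility: uRu, uRv, vRu, vRv
Branch closes: r and not r both at v.
Every branch closes; the branch above is one of them.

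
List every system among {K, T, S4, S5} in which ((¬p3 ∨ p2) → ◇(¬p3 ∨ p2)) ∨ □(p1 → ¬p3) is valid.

T, S4, S5

K-tableau for the negation ¬(((¬p3 ∨ p2) → ◇(¬p3 ∨ p2)) ∨ □(p1 → ¬p3)):
1. ¬(((¬p3 ∨ p2) → ◇(¬p3 ∨ p2)) ∨ □(p1 → ¬p3)), u
2. ¬((¬p3 ∨ p2) → ◇(¬p3 ∨ p2)), u   [¬∨-rule on 1]
3. ¬□(p1 → ¬p3), u   [¬∨-rule on 1]
4. ¬p3 ∨ p2, u   [¬→-rule on 2]
5. ¬◇(¬p3 ∨ p2), u   [¬→-rule on 2]
6. p2, u   [∨-rule on 4 (branches; this branch)]
7. ¬(p1 → ¬p3), v   [¬□-rule on 3: fresh world v, uRv]
8. p1, v   [¬→-rule on 7]
9. p3, v   [¬→-rule on 7]
10. ¬(¬p3 ∨ p2), v   [¬◇-rule on 5 via uRv]
11. ¬p2, v   [¬∨-rule on 10]
Accessibility: uRv
Complete open branch: countermodel on a K-frame, so not valid in K.
T-tableau for the negation ¬(((¬p3 ∨ p2) → ◇(¬p3 ∨ p2)) ∨ □(p1 → ¬p3)):
1. ¬(((¬p3 ∨ p2) → ◇(¬p3 ∨ p2)) ∨ □(p1 → ¬p3)), u
2. ¬((¬p3 ∨ p2) → ◇(¬p3 ∨ p2)), u   [¬∨-rule on 1]
3. ¬□(p1 → ¬p3), u   [¬∨-rule on 1]
4. ¬p3 ∨ p2, u   [¬→-rule on 2]
5. ¬◇(¬p3 ∨ p2), u   [¬→-rule on 2]
6. ¬(¬p3 ∨ p2), u   [¬◇-rule on 5 via uRu]
7. p3, u   [¬∨-rule on 6]
8. ¬p2, u   [¬∨-rule on 6]
9. p2, u   [∨-rule on 4 (branches; this branch)]
Accessibility: uRu
Branch closes: p2 and ¬p2 both at u.
Every branch closes (one shown): valid in T, hence also in S4, S5 (every theorem of T is a theorem of S4 and S5).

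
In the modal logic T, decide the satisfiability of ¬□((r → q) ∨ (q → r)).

1. ¬□((r → q) ∨ (q → r)), u
2. ¬((r → q) ∨ (q → r)), v   [¬□-rule on 1: fresh world v, uRv]
3. ¬(r → q), v   [¬∨-rule on 2]
4. ¬(q → r), v   [¬∨-rule on 2]
5. r, v   [¬→-rule on 3]
6. ¬q, v   [¬→-rule on 3]
7. q, v   [¬→-rule on 4]
8. ¬r, v   [¬→-rule on 4]
Accessibility: uRu, uRv, vRv
Branch closes: q and ¬q both at v.
(One branch shown.) All branches close.

Unsatisfiable (every branch closes)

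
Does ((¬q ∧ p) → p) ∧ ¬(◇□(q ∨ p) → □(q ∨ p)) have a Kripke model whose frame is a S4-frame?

1. ((¬q ∧ p) → p) ∧ ¬(◇□(q ∨ p) → □(q ∨ p)), 0
2. (¬q ∧ p) → p, 0
3. ¬(◇□(q ∨ p) → □(q ∨ p)), 0
4. ◇□(q ∨ p), 0
5. ¬□(q ∨ p), 0
6. p, 0
7. □(q ∨ p), 1
8. q ∨ p, 1
9. p, 1
10. ¬(q ∨ p), 2
11. ¬q, 2
12. ¬p, 2
Accessibility: 0R0, 0R1, 0R2, 1R1, 2R2

Satisfiable (open branch found)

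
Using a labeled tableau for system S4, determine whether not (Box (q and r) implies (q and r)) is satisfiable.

Unsatisfiable

1. not (Box (q and r) implies (q and r)), u
2. Box (q and r), u
3. not (q and r), u
4. q and r, u
5. q, u
6. r, u
7. not r, u
Accessibility: uRu
Branch closes: r and not r both at u.
(One branch shown.) All branches close.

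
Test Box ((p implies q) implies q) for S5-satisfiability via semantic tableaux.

Satisfiable

1. Box ((p implies q) implies q), 0
2. (p implies q) implies q, 0
3. q, 0
Accessibility: 0R0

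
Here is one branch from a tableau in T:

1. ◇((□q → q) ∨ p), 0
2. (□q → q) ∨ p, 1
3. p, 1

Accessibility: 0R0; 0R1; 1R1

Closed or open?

There is no literal clash: for every atom and world, at most one sign appears.

No, open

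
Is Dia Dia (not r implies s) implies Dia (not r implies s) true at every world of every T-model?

Tableau for the negation not (Dia Dia (not r implies s) implies Dia (not r implies s)):
1. not (Dia Dia (not r implies s) implies Dia (not r implies s)), u
2. Dia Dia (not r implies s), u   [neg-implies-rule on 1]
3. not Dia (not r implies s), u   [neg-implies-rule on 1]
4. not (not r implies s), u   [neg-Dia-rule on 3 via uRu]
5. not r, u   [neg-implies-rule on 4]
6. not s, u   [neg-implies-rule on 4]
7. Dia (not r implies s), v   [Dia-rule on 2: fresh world v, uRv]
8. not (not r implies s), v   [neg-Dia-rule on 3 via uRv]
9. not r, v   [neg-implies-rule on 8]
10. not s, v   [neg-implies-rule on 8]
11. not r implies s, w   [Dia-rule on 7: fresh world w, vRw]
12. s, w   [implies-rule on 11 (branches; this branch)]
Accessibility: uRu, uRv, vRv, vRw, wRw
The negation has an open branch (countermodel exists).

Invalid (countermodel exists)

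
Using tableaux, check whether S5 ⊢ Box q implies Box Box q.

Valid

Tableau for the negation not (Box q implies Box Box q):
1. not (Box q implies Box Box q), 0
2. Box q, 0   [neg-implies-rule on 1]
3. not Box Box q, 0   [neg-implies-rule on 1]
4. q, 0   [Box-rule on 2 via 0R0]
5. not Box q, 1   [neg-Box-rule on 3: fresh world 1, 0R1]
6. q, 1   [Box-rule on 2 via 0R1]
7. not q, 2   [neg-Box-rule on 5: fresh world 2, 1R2]
8. q, 2   [Box-rule on 2 via 0R2]
Accessibility: 0R0, 0R1, 0R2, 1R0, 1R1, 1R2, 2R0, 2R1, 2R2
Branch closes: q and not q both at 2.
All branches of the negation close; one closing branch shown above.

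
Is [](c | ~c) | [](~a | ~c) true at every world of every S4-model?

Tableau for the negation ~([](c | ~c) | [](~a | ~c)):
1. ~([](c | ~c) | [](~a | ~c)), u
2. ~[](c | ~c), u
3. ~[](~a | ~c), u
4. ~(c | ~c), v
5. ~c, v
6. c, v
Accessibility: uRu, uRv, vRv
Branch closes: c and ~c both at v.
Every branch of the negation's tableau closes; the branch above is one of them.

Valid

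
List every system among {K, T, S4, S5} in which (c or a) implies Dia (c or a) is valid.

T, S4, S5

K-tableau for the negation not ((c or a) implies Dia (c or a)):
1. not ((c or a) implies Dia (c or a)), w0
2. c or a, w0
3. not Dia (c or a), w0
4. a, w0
Complete open branch: countermodel on a K-frame, so not valid in K.
T-tableau for the negation not ((c or a) implies Dia (c or a)):
1. not ((c or a) implies Dia (c or a)), w0
2. c or a, w0
3. not Dia (c or a), w0
4. not (c or a), w0
5. not c, w0
6. not a, w0
7. a, w0
Accessibility: w0Rw0
Branch closes: a and not a both at w0.
Every branch closes (one shown): valid in T, hence also in S4, S5 (every theorem of T is a theorem of S4 and S5).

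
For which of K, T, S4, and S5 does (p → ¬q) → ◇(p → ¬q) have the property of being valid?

T, S4, S5

K-tableau for the negation ¬((p → ¬q) → ◇(p → ¬q)):
1. ¬((p → ¬q) → ◇(p → ¬q)), u
2. p → ¬q, u   [¬→-rule on 1]
3. ¬◇(p → ¬q), u   [¬→-rule on 1]
4. ¬q, u   [→-rule on 2 (branches; this branch)]
Complete open branch: countermodel on a K-frame, so not valid in K.
T-tableau for the negation ¬((p → ¬q) → ◇(p → ¬q)):
1. ¬((p → ¬q) → ◇(p → ¬q)), u
2. p → ¬q, u   [¬→-rule on 1]
3. ¬◇(p → ¬q), u   [¬→-rule on 1]
4. ¬(p → ¬q), u   [¬◇-rule on 3 via uRu]
5. p, u   [¬→-rule on 4]
6. q, u   [¬→-rule on 4]
7. ¬q, u   [→-rule on 2 (branches; this branch)]
Accessibility: uRu
Branch closes: q and ¬q both at u.
Every branch closes (one shown): valid in T, hence also in S4, S5 (every theorem of T is a theorem of S4 and S5).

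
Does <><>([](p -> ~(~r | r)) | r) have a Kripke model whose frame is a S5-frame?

Yes, satisfiable

1. <><>([](p -> ~(~r | r)) | r), u
2. <>([](p -> ~(~r | r)) | r), v
3. [](p -> ~(~r | r)) | r, w
4. r, w
Accessibility: uRu, uRv, uRw, vRu, vRv, vRw, wRu, wRv, wRw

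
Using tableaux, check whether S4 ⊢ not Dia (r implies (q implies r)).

Tableau for the negation Dia (r implies (q implies r)):
1. Dia (r implies (q implies r)), w0
2. r implies (q implies r), w1   [Dia-rule on 1: fresh world w1, w0Rw1]
3. q implies r, w1   [implies-rule on 2 (branches; this branch)]
4. r, w1   [implies-rule on 3 (branches; this branch)]
Accessibility: w0Rw0, w0Rw1, w1Rw1
The negation has an open branch (countermodel exists).

Invalid (countermodel exists)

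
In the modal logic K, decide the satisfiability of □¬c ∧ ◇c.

1. □¬c ∧ ◇c, 0
2. □¬c, 0
3. ◇c, 0
4. c, 1
5. ¬c, 1
Accessibility: 0R1
Branch closes: c and ¬c both at 1.
Every branch closes; the branch above is one of them.

Unsatisfiable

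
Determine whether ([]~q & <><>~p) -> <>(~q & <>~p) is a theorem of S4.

Valid in S4

Tableau for the negation ~(([]~q & <><>~p) -> <>(~q & <>~p)):
1. ~(([]~q & <><>~p) -> <>(~q & <>~p)), w0
2. []~q & <><>~p, w0   [~->-rule on 1]
3. ~<>(~q & <>~p), w0   [~->-rule on 1]
4. []~q, w0   [&-rule on 2]
5. <><>~p, w0   [&-rule on 2]
6. ~(~q & <>~p), w0   [~<>-rule on 3 via w0Rw0]
7. ~q, w0   [[]-rule on 4 via w0Rw0]
8. ~<>~p, w0   [~&-rule on 6 (branches; this branch)]
9. p, w0   [~<>-rule on 8 via w0Rw0]
10. <>~p, w1   [<>-rule on 5: fresh world w1, w0Rw1]
11. ~(~q & <>~p), w1   [~<>-rule on 3 via w0Rw1]
12. ~q, w1   [[]-rule on 4 via w0Rw1]
13. p, w1   [~<>-rule on 8 via w0Rw1]
14. ~<>~p, w1   [~&-rule on 11 (branches; this branch)]
15. ~p, w2   [<>-rule on 10: fresh world w2, w1Rw2]
16. ~(~q & <>~p), w2   [~<>-rule on 3 via w0Rw2]
17. ~q, w2   [[]-rule on 4 via w0Rw2]
18. p, w2   [~<>-rule on 8 via w0Rw2]
Accessibility: w0Rw0, w0Rw1, w0Rw2, w1Rw1, w1Rw2, w2Rw2
Branch closes: p and ~p both at w2.
Every branch of the negation's tableau closes; the branch above is one of them.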